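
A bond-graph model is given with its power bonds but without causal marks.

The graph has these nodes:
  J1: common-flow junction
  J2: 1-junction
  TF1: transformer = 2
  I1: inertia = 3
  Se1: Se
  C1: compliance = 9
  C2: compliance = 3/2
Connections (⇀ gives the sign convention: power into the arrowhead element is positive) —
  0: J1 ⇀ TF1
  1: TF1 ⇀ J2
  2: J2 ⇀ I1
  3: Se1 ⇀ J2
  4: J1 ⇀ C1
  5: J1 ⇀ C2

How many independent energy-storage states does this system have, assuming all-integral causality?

3  (C1, C2, I1 all integral)

β3 |J2  (Se1: effort source, stroke at far end)
β2 |I1  (I1 integral (f out))
β1 |J2  (1-jn J2 has f-setter on 2)
β0 |TF1  (TF TF1: opposite of bond 1)
β4 |J1  (1-jn J1 has f-setter on 0)
β5 |J1  (common-f at J1 fixed by 0)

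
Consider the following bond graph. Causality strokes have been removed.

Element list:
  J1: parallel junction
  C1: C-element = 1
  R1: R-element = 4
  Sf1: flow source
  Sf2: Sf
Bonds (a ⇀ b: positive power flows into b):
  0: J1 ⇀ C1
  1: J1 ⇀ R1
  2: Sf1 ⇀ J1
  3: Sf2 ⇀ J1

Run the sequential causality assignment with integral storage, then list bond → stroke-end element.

#2 |Sf1  (Sf1: flow source, stroke at near end)
#3 |Sf2  (source Sf2 imposes f)
#0 |J1  (C1 integral (e out))
#1 |R1  (0-jn J1 has e-setter on 0)

bond 0 →J1
bond 1 →R1
bond 2 →Sf1
bond 3 →Sf2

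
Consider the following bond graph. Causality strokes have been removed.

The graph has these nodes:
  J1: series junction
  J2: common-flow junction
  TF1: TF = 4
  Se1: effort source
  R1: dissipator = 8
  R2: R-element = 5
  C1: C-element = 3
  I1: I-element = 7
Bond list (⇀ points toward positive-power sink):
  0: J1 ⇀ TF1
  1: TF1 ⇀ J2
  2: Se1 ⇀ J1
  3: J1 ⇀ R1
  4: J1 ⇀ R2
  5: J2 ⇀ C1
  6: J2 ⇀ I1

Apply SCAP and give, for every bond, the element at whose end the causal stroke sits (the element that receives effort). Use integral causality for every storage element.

b2 |J1  (Se1: effort source, stroke at far end)
b5 |J2  (C1 integral (e out))
b6 |I1  (I1 outputs flow p/I1)
b1 |J2  (common-f at J2 fixed by 6)
b0 |TF1  (through TF1, causality passes straight; one stroke at TF1)
b3 |J1  (J1: bond 0 brought flow, rest push out)
b4 |J1  (1-jn J1 has f-setter on 0)

#0 stroke at TF1
#1 stroke at J2
#2 stroke at J1
#3 stroke at J1
#4 stroke at J1
#5 stroke at J2
#6 stroke at I1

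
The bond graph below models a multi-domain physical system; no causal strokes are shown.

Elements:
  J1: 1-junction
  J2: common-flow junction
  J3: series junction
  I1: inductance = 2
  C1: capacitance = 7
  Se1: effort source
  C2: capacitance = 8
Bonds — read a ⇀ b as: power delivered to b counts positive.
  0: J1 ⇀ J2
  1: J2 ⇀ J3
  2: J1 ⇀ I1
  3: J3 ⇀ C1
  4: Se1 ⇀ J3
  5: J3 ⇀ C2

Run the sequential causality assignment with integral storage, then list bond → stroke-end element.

#4 stroke at J3  (Se1 (Se) sets effort on bond)
#2 stroke at I1  (I1: I, integral causality)
#0 stroke at J1  (J1: bond 2 brought flow, rest push out)
#1 stroke at J2  (J2 flow already set via bond 0)
#3 stroke at J3  (1-jn J3 has f-setter on 1)
#5 stroke at J3  (common-f at J3 fixed by 1)

bond 0 →J1
bond 1 →J2
bond 2 →I1
bond 3 →J3
bond 4 →J3
bond 5 →J3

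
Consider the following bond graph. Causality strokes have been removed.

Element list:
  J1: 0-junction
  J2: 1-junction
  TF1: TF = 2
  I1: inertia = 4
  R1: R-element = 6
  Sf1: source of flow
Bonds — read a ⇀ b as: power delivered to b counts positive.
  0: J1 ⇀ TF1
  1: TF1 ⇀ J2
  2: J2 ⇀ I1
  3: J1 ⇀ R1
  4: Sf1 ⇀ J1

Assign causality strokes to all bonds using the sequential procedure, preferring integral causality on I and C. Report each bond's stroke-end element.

b0 |TF1
b1 |J2
b2 |I1
b3 |J1
b4 |Sf1

bond 4 stroke→Sf1  (Sf1 fixes flow; stroke at Sf1)
bond 2 stroke→I1  (prefer integral on I1)
bond 1 stroke→J2  (1-jn J2 has f-setter on 2)
bond 0 stroke→TF1  (through TF1, causality passes straight; one stroke at TF1)
bond 3 stroke→J1  (only one effort-in slot at J1)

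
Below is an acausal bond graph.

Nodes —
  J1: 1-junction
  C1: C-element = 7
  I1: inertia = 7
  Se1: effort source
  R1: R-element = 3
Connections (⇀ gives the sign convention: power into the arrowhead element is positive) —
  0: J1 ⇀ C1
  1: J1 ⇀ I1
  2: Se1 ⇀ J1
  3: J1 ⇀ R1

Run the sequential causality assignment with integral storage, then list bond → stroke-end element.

b2 →J1  (Se1 (Se) sets effort on bond)
b0 →J1  (C1 outputs effort q/C1)
b1 →I1  (I1 integral (f out))
b3 →J1  (J1: bond 1 brought flow, rest push out)

β0 |J1
β1 |I1
β2 |J1
β3 |J1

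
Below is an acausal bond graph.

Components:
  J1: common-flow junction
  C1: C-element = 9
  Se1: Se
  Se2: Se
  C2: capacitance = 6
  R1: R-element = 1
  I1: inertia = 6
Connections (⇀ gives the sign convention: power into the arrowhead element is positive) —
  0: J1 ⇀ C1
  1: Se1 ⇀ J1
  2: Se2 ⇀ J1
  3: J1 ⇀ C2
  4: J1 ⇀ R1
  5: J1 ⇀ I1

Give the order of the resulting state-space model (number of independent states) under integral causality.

3  (C1, C2, I1 all integral)

#1 stroke→J1  (Se1: effort source, stroke at far end)
#2 stroke→J1  (Se2: effort source, stroke at far end)
#0 stroke→J1  (prefer integral on C1)
#3 stroke→J1  (C2 integral (e out))
#5 stroke→I1  (I1: I, integral causality)
#4 stroke→J1  (1-jn J1 has f-setter on 5)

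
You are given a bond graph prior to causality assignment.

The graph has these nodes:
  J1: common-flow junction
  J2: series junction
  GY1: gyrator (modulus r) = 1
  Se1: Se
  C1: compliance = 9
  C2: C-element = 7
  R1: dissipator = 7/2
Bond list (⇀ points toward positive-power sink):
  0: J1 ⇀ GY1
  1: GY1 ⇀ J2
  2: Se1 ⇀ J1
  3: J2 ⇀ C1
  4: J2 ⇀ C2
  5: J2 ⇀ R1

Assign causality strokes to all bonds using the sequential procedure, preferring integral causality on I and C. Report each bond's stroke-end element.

β0 |GY1
β1 |GY1
β2 |J1
β3 |J2
β4 |J2
β5 |J2

bond 2 |J1  (Se1 fixes effort; stroke away)
bond 0 |GY1  (closing 1-jn rule on J1)
bond 1 |GY1  (GY1 both-in/both-out from 0)
bond 3 |J2  (common-f at J2 fixed by 1)
bond 4 |J2  (common-f at J2 fixed by 1)
bond 5 |J2  (J2 flow already set via bond 1)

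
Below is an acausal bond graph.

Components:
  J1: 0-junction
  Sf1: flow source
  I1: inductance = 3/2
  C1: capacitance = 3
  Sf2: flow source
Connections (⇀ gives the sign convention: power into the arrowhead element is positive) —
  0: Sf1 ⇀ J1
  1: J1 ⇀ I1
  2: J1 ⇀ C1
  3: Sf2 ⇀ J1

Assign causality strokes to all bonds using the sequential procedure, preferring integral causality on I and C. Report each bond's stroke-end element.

#0 |Sf1  (Sf1: flow source, stroke at near end)
#3 |Sf2  (source Sf2 imposes f)
#1 |I1  (prefer integral on I1)
#2 |J1  (J1 needs exactly one e-in)

β0 stroke at Sf1
β1 stroke at I1
β2 stroke at J1
β3 stroke at Sf2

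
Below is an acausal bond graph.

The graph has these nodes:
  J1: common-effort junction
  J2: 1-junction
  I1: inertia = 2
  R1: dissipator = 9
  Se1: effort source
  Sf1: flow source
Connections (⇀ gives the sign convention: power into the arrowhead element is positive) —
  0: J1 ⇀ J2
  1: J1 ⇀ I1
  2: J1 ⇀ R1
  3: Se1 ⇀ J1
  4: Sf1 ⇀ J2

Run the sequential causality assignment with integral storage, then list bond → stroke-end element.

b3 |J1  (Se1 fixes effort; stroke away)
b4 |Sf1  (Sf1 (Sf) sets flow on bond)
b0 |J2  (J1 effort already set via bond 3)
b1 |I1  (common-e at J1 fixed by 3)
b2 |R1  (J1: bond 3 brought effort, rest push out)

β0 stroke at J2
β1 stroke at I1
β2 stroke at R1
β3 stroke at J1
β4 stroke at Sf1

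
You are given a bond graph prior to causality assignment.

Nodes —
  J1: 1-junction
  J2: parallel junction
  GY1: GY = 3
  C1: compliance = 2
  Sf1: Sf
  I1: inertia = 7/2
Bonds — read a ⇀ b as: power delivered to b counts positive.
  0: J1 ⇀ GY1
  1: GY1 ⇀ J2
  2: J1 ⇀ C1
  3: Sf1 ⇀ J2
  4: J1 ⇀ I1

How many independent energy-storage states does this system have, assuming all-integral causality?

2  (C1, I1 all integral)

b3 |Sf1  (source Sf1 imposes f)
b1 |J2  (only one effort-in slot at J2)
b0 |J1  (GY1 both-in/both-out from 1)
b2 |J1  (prefer integral on C1)
b4 |I1  (J1 needs exactly one f-in)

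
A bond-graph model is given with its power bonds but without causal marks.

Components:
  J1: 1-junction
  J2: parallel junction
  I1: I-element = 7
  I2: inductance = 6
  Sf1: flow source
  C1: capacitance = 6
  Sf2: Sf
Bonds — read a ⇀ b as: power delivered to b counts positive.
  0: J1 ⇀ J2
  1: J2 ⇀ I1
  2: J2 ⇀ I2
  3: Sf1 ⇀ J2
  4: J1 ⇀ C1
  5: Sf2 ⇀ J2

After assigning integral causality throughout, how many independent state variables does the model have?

#3 →Sf1  (source Sf1 imposes f)
#5 →Sf2  (source Sf2 imposes f)
#1 →I1  (I1: I, integral causality)
#2 →I2  (prefer integral on I2)
#0 →J2  (only one effort-in slot at J2)
#4 →J1  (J1: bond 0 brought flow, rest push out)

3  (C1, I1, I2 all integral)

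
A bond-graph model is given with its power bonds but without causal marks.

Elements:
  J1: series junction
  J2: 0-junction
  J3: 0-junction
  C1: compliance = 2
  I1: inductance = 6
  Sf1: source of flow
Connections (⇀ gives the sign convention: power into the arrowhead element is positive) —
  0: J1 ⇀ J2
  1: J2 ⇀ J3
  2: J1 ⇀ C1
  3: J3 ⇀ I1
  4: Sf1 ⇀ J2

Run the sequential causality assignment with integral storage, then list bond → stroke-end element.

β4 |Sf1  (Sf1 (Sf) sets flow on bond)
β2 |J1  (prefer integral on C1)
β0 |J2  (J1: last free bond brings flow in)
β1 |J3  (common-e at J2 fixed by 0)
β3 |I1  (common-e at J3 fixed by 1)

b0 stroke→J2
b1 stroke→J3
b2 stroke→J1
b3 stroke→I1
b4 stroke→Sf1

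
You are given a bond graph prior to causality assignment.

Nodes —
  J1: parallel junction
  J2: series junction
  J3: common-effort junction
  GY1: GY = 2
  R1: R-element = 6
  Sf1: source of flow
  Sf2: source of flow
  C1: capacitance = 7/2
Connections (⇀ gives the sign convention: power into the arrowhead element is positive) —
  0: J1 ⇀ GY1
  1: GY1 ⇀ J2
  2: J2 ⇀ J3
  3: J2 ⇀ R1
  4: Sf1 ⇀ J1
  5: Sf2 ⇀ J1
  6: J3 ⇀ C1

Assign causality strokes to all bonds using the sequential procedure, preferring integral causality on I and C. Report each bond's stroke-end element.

β4 |Sf1  (source Sf1 imposes f)
β5 |Sf2  (Sf2 fixes flow; stroke at Sf2)
β0 |J1  (J1: last free bond brings effort in)
β1 |J2  (through GY1, causality inverts; strokes same side of GY1)
β6 |J3  (prefer integral on C1)
β2 |J2  (J3 effort already set via bond 6)
β3 |R1  (only one flow-in slot at J2)

β0 stroke at J1
β1 stroke at J2
β2 stroke at J2
β3 stroke at R1
β4 stroke at Sf1
β5 stroke at Sf2
β6 stroke at J3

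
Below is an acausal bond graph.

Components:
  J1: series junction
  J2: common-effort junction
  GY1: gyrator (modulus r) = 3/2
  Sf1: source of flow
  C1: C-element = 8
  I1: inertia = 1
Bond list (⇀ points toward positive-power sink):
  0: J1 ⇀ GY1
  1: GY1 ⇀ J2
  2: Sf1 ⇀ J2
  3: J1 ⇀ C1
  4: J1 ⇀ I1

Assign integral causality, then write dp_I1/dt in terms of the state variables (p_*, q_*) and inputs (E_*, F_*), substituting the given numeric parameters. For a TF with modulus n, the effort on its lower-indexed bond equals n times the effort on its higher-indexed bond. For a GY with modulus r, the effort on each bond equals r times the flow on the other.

β2 |Sf1  (Sf1 fixes flow; stroke at Sf1)
β1 |J2  (J2: last free bond brings effort in)
β0 |J1  (GY GY1: same side as bond 1)
β3 |J1  (prefer integral on C1)
β4 |I1  (J1: last free bond brings flow in)

dp_I1/dt = 3*F_Sf1/2 - q_C1/8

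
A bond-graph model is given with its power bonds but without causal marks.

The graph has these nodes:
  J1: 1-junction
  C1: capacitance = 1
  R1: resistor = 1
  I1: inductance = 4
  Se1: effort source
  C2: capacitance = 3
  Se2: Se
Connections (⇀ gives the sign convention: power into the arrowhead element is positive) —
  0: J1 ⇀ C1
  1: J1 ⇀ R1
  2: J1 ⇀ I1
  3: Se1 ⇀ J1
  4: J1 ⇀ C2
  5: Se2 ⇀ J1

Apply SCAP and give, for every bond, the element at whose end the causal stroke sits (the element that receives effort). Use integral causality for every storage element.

b3 →J1  (Se1: effort source, stroke at far end)
b5 →J1  (Se2 (Se) sets effort on bond)
b0 →J1  (C1 integral (e out))
b2 →I1  (I1 integral (f out))
b1 →J1  (J1 flow already set via bond 2)
b4 →J1  (J1: bond 2 brought flow, rest push out)

b0 →J1
b1 →J1
b2 →I1
b3 →J1
b4 →J1
b5 →J1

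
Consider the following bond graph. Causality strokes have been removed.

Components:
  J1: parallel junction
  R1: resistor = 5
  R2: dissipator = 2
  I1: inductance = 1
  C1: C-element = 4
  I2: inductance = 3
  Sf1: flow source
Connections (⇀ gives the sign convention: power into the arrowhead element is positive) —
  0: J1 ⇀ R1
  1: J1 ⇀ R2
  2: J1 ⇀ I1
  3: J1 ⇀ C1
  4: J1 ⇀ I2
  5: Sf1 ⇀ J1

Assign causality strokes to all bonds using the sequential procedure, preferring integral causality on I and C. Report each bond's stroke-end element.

bond 5 |Sf1  (Sf1 fixes flow; stroke at Sf1)
bond 2 |I1  (I1: I, integral causality)
bond 3 |J1  (C1 integral (e out))
bond 0 |R1  (J1: bond 3 brought effort, rest push out)
bond 1 |R2  (J1: bond 3 brought effort, rest push out)
bond 4 |I2  (0-jn J1 has e-setter on 3)

β0 stroke→R1
β1 stroke→R2
β2 stroke→I1
β3 stroke→J1
β4 stroke→I2
β5 stroke→Sf1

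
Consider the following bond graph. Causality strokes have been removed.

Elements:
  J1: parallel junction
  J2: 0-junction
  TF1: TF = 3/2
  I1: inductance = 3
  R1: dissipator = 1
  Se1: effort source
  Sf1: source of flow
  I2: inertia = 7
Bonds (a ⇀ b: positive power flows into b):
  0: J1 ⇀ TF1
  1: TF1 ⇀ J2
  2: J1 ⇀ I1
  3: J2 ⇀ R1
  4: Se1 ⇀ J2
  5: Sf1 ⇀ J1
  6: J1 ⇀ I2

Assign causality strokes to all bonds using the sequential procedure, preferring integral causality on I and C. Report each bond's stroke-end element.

bond 0 →J1
bond 1 →TF1
bond 2 →I1
bond 3 →R1
bond 4 →J2
bond 5 →Sf1
bond 6 →I2

#4 stroke at J2  (source Se1 imposes e)
#5 stroke at Sf1  (Sf1 fixes flow; stroke at Sf1)
#1 stroke at TF1  (0-jn J2 has e-setter on 4)
#3 stroke at R1  (J2 effort already set via bond 4)
#0 stroke at J1  (TF1: transformer flips bond 1)
#2 stroke at I1  (common-e at J1 fixed by 0)
#6 stroke at I2  (0-jn J1 has e-setter on 0)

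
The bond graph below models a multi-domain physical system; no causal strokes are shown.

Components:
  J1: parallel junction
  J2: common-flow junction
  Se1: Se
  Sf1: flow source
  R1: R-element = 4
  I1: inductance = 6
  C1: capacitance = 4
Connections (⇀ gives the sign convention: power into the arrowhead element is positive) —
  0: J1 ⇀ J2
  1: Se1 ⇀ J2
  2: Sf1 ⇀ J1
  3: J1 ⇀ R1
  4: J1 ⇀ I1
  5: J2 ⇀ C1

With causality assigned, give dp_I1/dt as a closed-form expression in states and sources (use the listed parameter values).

dp_I1/dt = -E_Se1 + q_C1/4

β1 →J2  (Se1 (Se) sets effort on bond)
β2 →Sf1  (source Sf1 imposes f)
β4 →I1  (I1: I, integral causality)
β5 →J2  (prefer integral on C1)
β0 →J1  (only one flow-in slot at J2)
β3 →R1  (J1: bond 0 brought effort, rest push out)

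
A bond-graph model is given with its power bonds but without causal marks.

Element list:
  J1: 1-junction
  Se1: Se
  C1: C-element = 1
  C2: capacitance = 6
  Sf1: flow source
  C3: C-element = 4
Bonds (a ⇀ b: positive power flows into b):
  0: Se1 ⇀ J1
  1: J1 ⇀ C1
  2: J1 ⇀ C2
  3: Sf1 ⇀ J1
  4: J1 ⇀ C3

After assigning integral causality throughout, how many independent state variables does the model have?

3  (C1, C2, C3 all integral)

β0 |J1  (Se1 (Se) sets effort on bond)
β3 |Sf1  (Sf1 (Sf) sets flow on bond)
β1 |J1  (1-jn J1 has f-setter on 3)
β2 |J1  (1-jn J1 has f-setter on 3)
β4 |J1  (J1 flow already set via bond 3)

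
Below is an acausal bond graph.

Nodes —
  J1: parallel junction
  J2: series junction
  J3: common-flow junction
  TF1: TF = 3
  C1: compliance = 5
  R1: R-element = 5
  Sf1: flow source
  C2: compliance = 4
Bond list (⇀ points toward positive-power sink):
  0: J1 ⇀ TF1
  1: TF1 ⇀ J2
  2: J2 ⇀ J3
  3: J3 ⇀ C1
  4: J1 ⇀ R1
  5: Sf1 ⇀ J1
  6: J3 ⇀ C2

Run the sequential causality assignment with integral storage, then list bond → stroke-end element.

β0 |J1
β1 |TF1
β2 |J2
β3 |J3
β4 |R1
β5 |Sf1
β6 |J3

b5 stroke→Sf1  (Sf1 (Sf) sets flow on bond)
b3 stroke→J3  (prefer integral on C1)
b6 stroke→J3  (C2 integral (e out))
b2 stroke→J2  (J3 needs exactly one f-in)
b1 stroke→TF1  (J2 needs exactly one f-in)
b0 stroke→J1  (TF1 one-in-one-out from 1)
b4 stroke→R1  (0-jn J1 has e-setter on 0)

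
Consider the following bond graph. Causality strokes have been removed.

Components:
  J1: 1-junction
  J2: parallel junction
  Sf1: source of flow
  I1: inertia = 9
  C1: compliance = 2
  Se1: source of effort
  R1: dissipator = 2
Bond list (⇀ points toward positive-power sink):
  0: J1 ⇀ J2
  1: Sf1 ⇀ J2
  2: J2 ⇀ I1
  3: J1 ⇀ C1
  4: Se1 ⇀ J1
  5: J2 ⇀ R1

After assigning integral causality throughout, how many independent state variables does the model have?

2  (C1, I1 all integral)

b1 →Sf1  (source Sf1 imposes f)
b4 →J1  (Se1: effort source, stroke at far end)
b2 →I1  (I1 outputs flow p/I1)
b3 →J1  (prefer integral on C1)
b0 →J2  (J1: last free bond brings flow in)
b5 →R1  (J2 effort already set via bond 0)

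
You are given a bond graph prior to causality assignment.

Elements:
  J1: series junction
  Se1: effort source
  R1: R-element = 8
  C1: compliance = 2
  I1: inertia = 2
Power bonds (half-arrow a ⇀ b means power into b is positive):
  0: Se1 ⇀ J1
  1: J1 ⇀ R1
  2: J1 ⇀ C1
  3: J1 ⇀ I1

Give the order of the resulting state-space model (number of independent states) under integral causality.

#0 →J1  (Se1 fixes effort; stroke away)
#2 →J1  (C1 integral (e out))
#3 →I1  (prefer integral on I1)
#1 →J1  (J1 flow already set via bond 3)

2  (C1, I1 all integral)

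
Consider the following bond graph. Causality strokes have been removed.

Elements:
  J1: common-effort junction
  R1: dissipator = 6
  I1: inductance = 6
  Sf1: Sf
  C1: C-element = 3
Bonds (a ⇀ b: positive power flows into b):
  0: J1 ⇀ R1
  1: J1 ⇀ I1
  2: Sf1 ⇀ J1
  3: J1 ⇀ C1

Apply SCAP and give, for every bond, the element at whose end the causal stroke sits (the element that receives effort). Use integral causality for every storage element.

bond 2 →Sf1  (Sf1 (Sf) sets flow on bond)
bond 1 →I1  (I1: I, integral causality)
bond 3 →J1  (prefer integral on C1)
bond 0 →R1  (0-jn J1 has e-setter on 3)

bond 0 stroke→R1
bond 1 stroke→I1
bond 2 stroke→Sf1
bond 3 stroke→J1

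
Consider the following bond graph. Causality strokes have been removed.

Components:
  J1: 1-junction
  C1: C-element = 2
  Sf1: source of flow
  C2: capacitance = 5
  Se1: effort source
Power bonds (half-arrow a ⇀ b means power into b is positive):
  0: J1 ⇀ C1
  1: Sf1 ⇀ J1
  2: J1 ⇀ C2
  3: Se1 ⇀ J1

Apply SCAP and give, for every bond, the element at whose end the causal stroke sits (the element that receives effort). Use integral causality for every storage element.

β1 |Sf1  (Sf1: flow source, stroke at near end)
β3 |J1  (Se1: effort source, stroke at far end)
β0 |J1  (J1: bond 1 brought flow, rest push out)
β2 |J1  (common-f at J1 fixed by 1)

β0 →J1
β1 →Sf1
β2 →J1
β3 →J1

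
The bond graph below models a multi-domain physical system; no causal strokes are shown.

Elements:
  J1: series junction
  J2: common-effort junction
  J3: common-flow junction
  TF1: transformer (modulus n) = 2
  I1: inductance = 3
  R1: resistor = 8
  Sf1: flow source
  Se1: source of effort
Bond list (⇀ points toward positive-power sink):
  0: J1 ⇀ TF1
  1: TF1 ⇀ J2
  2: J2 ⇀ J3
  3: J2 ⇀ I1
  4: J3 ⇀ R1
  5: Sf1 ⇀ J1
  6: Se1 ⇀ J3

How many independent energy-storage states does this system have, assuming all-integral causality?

#5 |Sf1  (source Sf1 imposes f)
#6 |J3  (Se1 fixes effort; stroke away)
#0 |J1  (1-jn J1 has f-setter on 5)
#1 |TF1  (TF1 one-in-one-out from 0)
#3 |I1  (prefer integral on I1)
#2 |J2  (only one effort-in slot at J2)
#4 |J3  (1-jn J3 has f-setter on 2)

1  (I1 all integral)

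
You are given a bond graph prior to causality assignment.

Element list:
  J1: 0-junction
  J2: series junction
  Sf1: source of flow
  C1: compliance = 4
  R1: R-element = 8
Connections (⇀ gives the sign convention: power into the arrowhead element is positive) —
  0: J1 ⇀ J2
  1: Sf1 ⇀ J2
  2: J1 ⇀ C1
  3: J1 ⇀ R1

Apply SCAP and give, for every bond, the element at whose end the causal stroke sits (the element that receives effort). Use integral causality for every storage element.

β1 stroke at Sf1  (Sf1 fixes flow; stroke at Sf1)
β0 stroke at J2  (J2: bond 1 brought flow, rest push out)
β2 stroke at J1  (C1 integral (e out))
β3 stroke at R1  (J1 effort already set via bond 2)

bond 0 stroke at J2
bond 1 stroke at Sf1
bond 2 stroke at J1
bond 3 stroke at R1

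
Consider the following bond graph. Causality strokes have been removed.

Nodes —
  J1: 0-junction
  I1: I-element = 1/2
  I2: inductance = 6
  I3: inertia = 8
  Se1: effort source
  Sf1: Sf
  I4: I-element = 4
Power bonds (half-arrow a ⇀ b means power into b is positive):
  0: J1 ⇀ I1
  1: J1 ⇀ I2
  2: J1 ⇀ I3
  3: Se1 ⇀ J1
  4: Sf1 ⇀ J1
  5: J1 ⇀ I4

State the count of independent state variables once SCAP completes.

4  (I1, I2, I3, I4 all integral)

β3 stroke→J1  (Se1: effort source, stroke at far end)
β4 stroke→Sf1  (source Sf1 imposes f)
β0 stroke→I1  (0-jn J1 has e-setter on 3)
β1 stroke→I2  (J1 effort already set via bond 3)
β2 stroke→I3  (J1: bond 3 brought effort, rest push out)
β5 stroke→I4  (J1 effort already set via bond 3)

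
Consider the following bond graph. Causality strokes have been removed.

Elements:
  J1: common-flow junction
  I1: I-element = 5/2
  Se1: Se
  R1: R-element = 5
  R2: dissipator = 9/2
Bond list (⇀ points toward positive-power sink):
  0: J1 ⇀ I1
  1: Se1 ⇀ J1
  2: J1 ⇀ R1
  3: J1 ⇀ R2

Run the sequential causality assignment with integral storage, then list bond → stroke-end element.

β1 stroke at J1  (Se1 fixes effort; stroke away)
β0 stroke at I1  (I1: I, integral causality)
β2 stroke at J1  (J1: bond 0 brought flow, rest push out)
β3 stroke at J1  (common-f at J1 fixed by 0)

β0 →I1
β1 →J1
β2 →J1
β3 →J1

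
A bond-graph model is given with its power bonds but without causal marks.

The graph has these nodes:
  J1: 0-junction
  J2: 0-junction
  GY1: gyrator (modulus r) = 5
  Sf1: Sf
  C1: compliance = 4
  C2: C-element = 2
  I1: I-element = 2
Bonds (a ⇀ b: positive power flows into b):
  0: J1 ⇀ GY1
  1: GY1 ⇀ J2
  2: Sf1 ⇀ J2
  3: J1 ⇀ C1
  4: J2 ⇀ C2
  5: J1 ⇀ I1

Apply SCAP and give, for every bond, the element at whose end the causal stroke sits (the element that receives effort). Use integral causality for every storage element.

bond 2 |Sf1  (Sf1 fixes flow; stroke at Sf1)
bond 3 |J1  (C1 outputs effort q/C1)
bond 0 |GY1  (J1: bond 3 brought effort, rest push out)
bond 5 |I1  (common-e at J1 fixed by 3)
bond 1 |GY1  (GY GY1: same side as bond 0)
bond 4 |J2  (closing 0-jn rule on J2)

b0 →GY1
b1 →GY1
b2 →Sf1
b3 →J1
b4 →J2
b5 →I1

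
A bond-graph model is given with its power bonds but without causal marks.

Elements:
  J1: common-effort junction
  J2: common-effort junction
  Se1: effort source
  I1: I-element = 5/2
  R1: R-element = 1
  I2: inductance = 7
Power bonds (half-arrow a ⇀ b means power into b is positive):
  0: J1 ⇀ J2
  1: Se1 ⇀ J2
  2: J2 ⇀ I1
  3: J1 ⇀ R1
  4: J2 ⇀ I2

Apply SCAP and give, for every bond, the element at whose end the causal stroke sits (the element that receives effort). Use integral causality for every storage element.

bond 1 stroke→J2  (Se1: effort source, stroke at far end)
bond 0 stroke→J1  (0-jn J2 has e-setter on 1)
bond 2 stroke→I1  (common-e at J2 fixed by 1)
bond 4 stroke→I2  (J2: bond 1 brought effort, rest push out)
bond 3 stroke→R1  (0-jn J1 has e-setter on 0)

#0 →J1
#1 →J2
#2 →I1
#3 →R1
#4 →I2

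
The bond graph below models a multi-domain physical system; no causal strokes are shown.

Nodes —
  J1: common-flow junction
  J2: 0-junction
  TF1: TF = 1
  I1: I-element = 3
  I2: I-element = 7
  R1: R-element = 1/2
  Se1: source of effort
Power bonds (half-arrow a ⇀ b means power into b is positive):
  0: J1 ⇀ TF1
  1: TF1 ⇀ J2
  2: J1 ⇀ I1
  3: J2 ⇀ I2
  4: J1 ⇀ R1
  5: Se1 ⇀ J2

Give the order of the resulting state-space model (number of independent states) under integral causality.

#5 |J2  (source Se1 imposes e)
#1 |TF1  (J2 effort already set via bond 5)
#3 |I2  (J2: bond 5 brought effort, rest push out)
#0 |J1  (TF TF1: opposite of bond 1)
#2 |I1  (I1 outputs flow p/I1)
#4 |J1  (1-jn J1 has f-setter on 2)

2  (I1, I2 all integral)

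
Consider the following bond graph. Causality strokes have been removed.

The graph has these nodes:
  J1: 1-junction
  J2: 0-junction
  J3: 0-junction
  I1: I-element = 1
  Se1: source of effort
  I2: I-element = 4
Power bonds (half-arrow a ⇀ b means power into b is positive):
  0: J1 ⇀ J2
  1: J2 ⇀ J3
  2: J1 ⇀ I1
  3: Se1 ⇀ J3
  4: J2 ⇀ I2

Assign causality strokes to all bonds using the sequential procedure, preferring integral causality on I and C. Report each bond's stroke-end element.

β0 |J1
β1 |J2
β2 |I1
β3 |J3
β4 |I2

b3 →J3  (Se1 (Se) sets effort on bond)
b1 →J2  (0-jn J3 has e-setter on 3)
b0 →J1  (common-e at J2 fixed by 1)
b4 →I2  (J2: bond 1 brought effort, rest push out)
b2 →I1  (only one flow-in slot at J1)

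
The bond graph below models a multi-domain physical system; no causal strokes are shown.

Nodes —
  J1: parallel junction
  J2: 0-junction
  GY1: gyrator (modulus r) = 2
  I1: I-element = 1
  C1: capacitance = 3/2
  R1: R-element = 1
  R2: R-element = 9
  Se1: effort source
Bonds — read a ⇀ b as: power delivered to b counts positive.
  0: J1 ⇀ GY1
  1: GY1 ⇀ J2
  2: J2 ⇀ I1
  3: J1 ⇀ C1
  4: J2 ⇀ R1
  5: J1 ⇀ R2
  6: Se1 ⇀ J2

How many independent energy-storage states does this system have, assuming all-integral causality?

β6 stroke at J2  (source Se1 imposes e)
β1 stroke at GY1  (J2 effort already set via bond 6)
β2 stroke at I1  (0-jn J2 has e-setter on 6)
β4 stroke at R1  (J2 effort already set via bond 6)
β0 stroke at GY1  (GY GY1: same side as bond 1)
β3 stroke at J1  (C1 outputs effort q/C1)
β5 stroke at R2  (J1 effort already set via bond 3)

2  (C1, I1 all integral)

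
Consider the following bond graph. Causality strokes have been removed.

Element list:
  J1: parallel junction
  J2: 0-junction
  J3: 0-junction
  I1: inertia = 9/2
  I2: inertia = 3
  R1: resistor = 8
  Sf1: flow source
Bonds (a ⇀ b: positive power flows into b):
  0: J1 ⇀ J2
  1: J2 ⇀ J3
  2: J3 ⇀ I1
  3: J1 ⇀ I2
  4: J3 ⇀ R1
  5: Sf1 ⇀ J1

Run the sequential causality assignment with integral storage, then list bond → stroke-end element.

β0 stroke→J1
β1 stroke→J2
β2 stroke→I1
β3 stroke→I2
β4 stroke→J3
β5 stroke→Sf1

β5 stroke at Sf1  (Sf1 (Sf) sets flow on bond)
β2 stroke at I1  (I1: I, integral causality)
β3 stroke at I2  (I2 outputs flow p/I2)
β0 stroke at J1  (J1 needs exactly one e-in)
β1 stroke at J2  (only one effort-in slot at J2)
β4 stroke at J3  (J3 needs exactly one e-in)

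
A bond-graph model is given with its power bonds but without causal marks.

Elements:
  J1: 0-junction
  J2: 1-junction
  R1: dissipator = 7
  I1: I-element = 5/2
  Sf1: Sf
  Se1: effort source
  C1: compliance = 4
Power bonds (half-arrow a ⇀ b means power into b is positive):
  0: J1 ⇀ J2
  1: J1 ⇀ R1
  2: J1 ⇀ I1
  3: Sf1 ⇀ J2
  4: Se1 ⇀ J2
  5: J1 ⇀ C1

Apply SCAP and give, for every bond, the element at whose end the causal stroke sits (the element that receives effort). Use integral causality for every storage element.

b0 stroke at J2
b1 stroke at R1
b2 stroke at I1
b3 stroke at Sf1
b4 stroke at J2
b5 stroke at J1

bond 3 stroke at Sf1  (source Sf1 imposes f)
bond 4 stroke at J2  (Se1 (Se) sets effort on bond)
bond 0 stroke at J2  (1-jn J2 has f-setter on 3)
bond 2 stroke at I1  (I1 outputs flow p/I1)
bond 5 stroke at J1  (prefer integral on C1)
bond 1 stroke at R1  (0-jn J1 has e-setter on 5)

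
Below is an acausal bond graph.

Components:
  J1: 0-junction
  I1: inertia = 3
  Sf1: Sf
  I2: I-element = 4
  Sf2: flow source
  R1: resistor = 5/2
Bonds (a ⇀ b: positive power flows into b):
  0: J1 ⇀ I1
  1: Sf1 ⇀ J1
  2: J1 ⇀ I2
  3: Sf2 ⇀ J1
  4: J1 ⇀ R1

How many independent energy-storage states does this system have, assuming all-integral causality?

2  (I1, I2 all integral)

b1 stroke at Sf1  (Sf1: flow source, stroke at near end)
b3 stroke at Sf2  (source Sf2 imposes f)
b0 stroke at I1  (I1 integral (f out))
b2 stroke at I2  (prefer integral on I2)
b4 stroke at J1  (J1: last free bond brings effort in)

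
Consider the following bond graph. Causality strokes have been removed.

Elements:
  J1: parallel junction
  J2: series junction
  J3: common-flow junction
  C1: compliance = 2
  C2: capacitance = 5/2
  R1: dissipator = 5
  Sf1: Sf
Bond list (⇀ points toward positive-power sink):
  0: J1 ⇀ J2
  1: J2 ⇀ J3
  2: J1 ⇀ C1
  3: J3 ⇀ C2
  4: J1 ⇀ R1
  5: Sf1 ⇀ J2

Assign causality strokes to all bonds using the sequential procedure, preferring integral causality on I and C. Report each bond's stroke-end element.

bond 5 |Sf1  (Sf1 fixes flow; stroke at Sf1)
bond 0 |J2  (J2: bond 5 brought flow, rest push out)
bond 1 |J2  (common-f at J2 fixed by 5)
bond 3 |J3  (1-jn J3 has f-setter on 1)
bond 2 |J1  (prefer integral on C1)
bond 4 |R1  (J1: bond 2 brought effort, rest push out)

bond 0 stroke→J2
bond 1 stroke→J2
bond 2 stroke→J1
bond 3 stroke→J3
bond 4 stroke→R1
bond 5 stroke→Sf1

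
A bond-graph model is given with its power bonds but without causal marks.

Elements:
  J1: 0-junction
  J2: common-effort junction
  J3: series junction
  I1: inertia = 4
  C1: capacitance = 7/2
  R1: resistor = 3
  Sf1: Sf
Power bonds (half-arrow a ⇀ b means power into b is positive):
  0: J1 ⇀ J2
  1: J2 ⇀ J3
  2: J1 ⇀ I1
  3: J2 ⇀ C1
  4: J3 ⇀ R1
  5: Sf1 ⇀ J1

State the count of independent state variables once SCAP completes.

2  (C1, I1 all integral)

b5 stroke at Sf1  (Sf1 fixes flow; stroke at Sf1)
b2 stroke at I1  (I1 outputs flow p/I1)
b0 stroke at J1  (J1 needs exactly one e-in)
b3 stroke at J2  (prefer integral on C1)
b1 stroke at J3  (J2: bond 3 brought effort, rest push out)
b4 stroke at R1  (only one flow-in slot at J3)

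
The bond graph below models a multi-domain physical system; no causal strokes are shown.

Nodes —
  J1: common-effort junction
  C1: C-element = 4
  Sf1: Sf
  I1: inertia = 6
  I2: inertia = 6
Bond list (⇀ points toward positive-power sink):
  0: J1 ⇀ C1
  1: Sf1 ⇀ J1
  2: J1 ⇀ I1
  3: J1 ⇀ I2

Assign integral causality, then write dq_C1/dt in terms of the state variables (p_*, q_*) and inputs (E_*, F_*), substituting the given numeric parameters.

β1 stroke→Sf1  (Sf1 (Sf) sets flow on bond)
β0 stroke→J1  (C1 outputs effort q/C1)
β2 stroke→I1  (J1: bond 0 brought effort, rest push out)
β3 stroke→I2  (0-jn J1 has e-setter on 0)

dq_C1/dt = F_Sf1 - p_I1/6 - p_I2/6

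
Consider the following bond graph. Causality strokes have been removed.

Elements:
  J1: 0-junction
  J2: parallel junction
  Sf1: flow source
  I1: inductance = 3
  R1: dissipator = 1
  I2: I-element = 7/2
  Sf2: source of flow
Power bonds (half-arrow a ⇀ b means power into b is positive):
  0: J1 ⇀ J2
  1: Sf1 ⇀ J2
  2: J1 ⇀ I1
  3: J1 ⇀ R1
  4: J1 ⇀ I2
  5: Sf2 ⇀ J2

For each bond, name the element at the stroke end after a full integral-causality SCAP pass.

bond 1 stroke→Sf1  (Sf1 fixes flow; stroke at Sf1)
bond 5 stroke→Sf2  (source Sf2 imposes f)
bond 0 stroke→J2  (J2 needs exactly one e-in)
bond 2 stroke→I1  (prefer integral on I1)
bond 4 stroke→I2  (I2 integral (f out))
bond 3 stroke→J1  (closing 0-jn rule on J1)

b0 stroke at J2
b1 stroke at Sf1
b2 stroke at I1
b3 stroke at J1
b4 stroke at I2
b5 stroke at Sf2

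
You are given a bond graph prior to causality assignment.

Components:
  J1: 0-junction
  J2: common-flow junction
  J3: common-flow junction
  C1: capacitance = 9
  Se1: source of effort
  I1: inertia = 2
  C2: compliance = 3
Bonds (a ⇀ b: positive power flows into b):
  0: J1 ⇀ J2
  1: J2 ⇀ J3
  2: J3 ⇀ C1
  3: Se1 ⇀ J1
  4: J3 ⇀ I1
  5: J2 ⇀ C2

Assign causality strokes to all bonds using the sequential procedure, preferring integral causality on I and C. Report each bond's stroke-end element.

bond 3 →J1  (Se1: effort source, stroke at far end)
bond 0 →J2  (common-e at J1 fixed by 3)
bond 2 →J3  (C1 integral (e out))
bond 4 →I1  (prefer integral on I1)
bond 1 →J3  (common-f at J3 fixed by 4)
bond 5 →J2  (J2 flow already set via bond 1)

b0 |J2
b1 |J3
b2 |J3
b3 |J1
b4 |I1
b5 |J2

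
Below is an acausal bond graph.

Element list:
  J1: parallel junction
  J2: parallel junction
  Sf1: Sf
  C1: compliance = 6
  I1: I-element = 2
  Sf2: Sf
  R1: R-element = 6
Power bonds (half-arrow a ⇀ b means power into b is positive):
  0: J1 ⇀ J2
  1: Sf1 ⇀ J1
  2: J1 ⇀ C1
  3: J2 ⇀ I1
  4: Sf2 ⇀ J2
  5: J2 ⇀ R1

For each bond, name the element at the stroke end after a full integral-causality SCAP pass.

#0 →J2
#1 →Sf1
#2 →J1
#3 →I1
#4 →Sf2
#5 →R1

bond 1 stroke at Sf1  (source Sf1 imposes f)
bond 4 stroke at Sf2  (source Sf2 imposes f)
bond 2 stroke at J1  (C1 outputs effort q/C1)
bond 0 stroke at J2  (J1: bond 2 brought effort, rest push out)
bond 3 stroke at I1  (J2: bond 0 brought effort, rest push out)
bond 5 stroke at R1  (common-e at J2 fixed by 0)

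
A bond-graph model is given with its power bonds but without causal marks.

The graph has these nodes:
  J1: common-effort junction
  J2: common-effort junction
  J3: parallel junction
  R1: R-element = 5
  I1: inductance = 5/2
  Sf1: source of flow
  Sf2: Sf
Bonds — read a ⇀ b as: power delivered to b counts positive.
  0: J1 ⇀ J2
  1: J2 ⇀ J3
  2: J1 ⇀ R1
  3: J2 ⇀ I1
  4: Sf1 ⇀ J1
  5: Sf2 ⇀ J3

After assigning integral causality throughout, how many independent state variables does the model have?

1  (I1 all integral)

β4 stroke→Sf1  (Sf1 (Sf) sets flow on bond)
β5 stroke→Sf2  (source Sf2 imposes f)
β1 stroke→J3  (only one effort-in slot at J3)
β3 stroke→I1  (prefer integral on I1)
β0 stroke→J2  (J2 needs exactly one e-in)
β2 stroke→J1  (closing 0-jn rule on J1)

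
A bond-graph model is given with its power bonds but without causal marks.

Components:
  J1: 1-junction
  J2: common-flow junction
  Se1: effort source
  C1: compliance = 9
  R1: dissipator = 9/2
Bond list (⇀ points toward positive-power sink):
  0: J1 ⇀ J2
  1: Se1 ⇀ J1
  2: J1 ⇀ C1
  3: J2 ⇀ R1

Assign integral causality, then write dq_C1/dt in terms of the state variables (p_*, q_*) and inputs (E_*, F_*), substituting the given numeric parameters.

β1 |J1  (source Se1 imposes e)
β2 |J1  (C1 outputs effort q/C1)
β0 |J2  (J1 needs exactly one f-in)
β3 |R1  (closing 1-jn rule on J2)

dq_C1/dt = 2*E_Se1/9 - 2*q_C1/81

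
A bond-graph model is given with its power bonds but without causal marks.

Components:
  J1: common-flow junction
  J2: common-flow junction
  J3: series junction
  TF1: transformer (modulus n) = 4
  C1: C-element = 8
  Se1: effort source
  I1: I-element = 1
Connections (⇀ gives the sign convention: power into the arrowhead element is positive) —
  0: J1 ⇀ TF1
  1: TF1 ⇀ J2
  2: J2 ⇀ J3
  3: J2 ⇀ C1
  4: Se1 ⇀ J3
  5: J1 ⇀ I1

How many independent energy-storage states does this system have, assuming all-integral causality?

bond 4 →J3  (Se1 fixes effort; stroke away)
bond 2 →J2  (only one flow-in slot at J3)
bond 3 →J2  (C1: C, integral causality)
bond 1 →TF1  (closing 1-jn rule on J2)
bond 0 →J1  (through TF1, causality passes straight; one stroke at TF1)
bond 5 →I1  (J1: last free bond brings flow in)

2  (C1, I1 all integral)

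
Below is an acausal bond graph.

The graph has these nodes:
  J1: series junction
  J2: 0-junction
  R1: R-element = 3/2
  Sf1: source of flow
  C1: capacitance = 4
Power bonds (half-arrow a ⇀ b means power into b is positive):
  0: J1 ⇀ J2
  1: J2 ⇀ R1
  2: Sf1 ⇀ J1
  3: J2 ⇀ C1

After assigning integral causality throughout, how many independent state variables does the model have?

bond 2 |Sf1  (source Sf1 imposes f)
bond 0 |J1  (1-jn J1 has f-setter on 2)
bond 3 |J2  (C1 outputs effort q/C1)
bond 1 |R1  (J2 effort already set via bond 3)

1  (C1 all integral)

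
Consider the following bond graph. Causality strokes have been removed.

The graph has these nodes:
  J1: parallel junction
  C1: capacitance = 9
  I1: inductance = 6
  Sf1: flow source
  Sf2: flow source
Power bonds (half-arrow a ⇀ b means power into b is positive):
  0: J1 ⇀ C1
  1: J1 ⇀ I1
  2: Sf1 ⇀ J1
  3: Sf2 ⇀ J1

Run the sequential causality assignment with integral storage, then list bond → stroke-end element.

#0 stroke→J1
#1 stroke→I1
#2 stroke→Sf1
#3 stroke→Sf2

β2 →Sf1  (Sf1: flow source, stroke at near end)
β3 →Sf2  (Sf2 (Sf) sets flow on bond)
β0 →J1  (C1 integral (e out))
β1 →I1  (J1: bond 0 brought effort, rest push out)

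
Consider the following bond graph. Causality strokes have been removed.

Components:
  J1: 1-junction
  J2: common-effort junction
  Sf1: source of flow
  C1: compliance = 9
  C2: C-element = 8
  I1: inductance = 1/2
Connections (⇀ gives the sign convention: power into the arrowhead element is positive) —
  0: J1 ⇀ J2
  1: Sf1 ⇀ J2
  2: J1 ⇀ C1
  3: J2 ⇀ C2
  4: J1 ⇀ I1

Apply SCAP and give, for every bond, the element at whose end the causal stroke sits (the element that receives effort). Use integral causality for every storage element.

#1 stroke at Sf1  (Sf1: flow source, stroke at near end)
#2 stroke at J1  (prefer integral on C1)
#3 stroke at J2  (C2 integral (e out))
#0 stroke at J1  (0-jn J2 has e-setter on 3)
#4 stroke at I1  (only one flow-in slot at J1)

#0 stroke→J1
#1 stroke→Sf1
#2 stroke→J1
#3 stroke→J2
#4 stroke→I1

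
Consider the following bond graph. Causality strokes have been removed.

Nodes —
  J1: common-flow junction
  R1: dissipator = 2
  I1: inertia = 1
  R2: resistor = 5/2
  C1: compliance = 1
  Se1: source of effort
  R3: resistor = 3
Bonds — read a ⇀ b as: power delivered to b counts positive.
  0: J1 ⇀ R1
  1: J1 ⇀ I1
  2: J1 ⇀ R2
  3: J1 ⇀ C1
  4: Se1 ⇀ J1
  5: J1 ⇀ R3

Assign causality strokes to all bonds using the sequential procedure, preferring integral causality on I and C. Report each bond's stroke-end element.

bond 4 stroke at J1  (Se1 fixes effort; stroke away)
bond 1 stroke at I1  (I1 integral (f out))
bond 0 stroke at J1  (common-f at J1 fixed by 1)
bond 2 stroke at J1  (J1: bond 1 brought flow, rest push out)
bond 3 stroke at J1  (J1: bond 1 brought flow, rest push out)
bond 5 stroke at J1  (J1: bond 1 brought flow, rest push out)

b0 stroke at J1
b1 stroke at I1
b2 stroke at J1
b3 stroke at J1
b4 stroke at J1
b5 stroke at J1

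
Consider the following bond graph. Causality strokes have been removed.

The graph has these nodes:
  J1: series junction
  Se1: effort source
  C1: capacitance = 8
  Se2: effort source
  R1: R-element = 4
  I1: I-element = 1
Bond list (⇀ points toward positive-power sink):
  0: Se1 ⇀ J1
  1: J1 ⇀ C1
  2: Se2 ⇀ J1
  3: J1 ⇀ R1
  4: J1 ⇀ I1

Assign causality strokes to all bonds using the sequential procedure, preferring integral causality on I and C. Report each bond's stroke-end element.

bond 0 stroke at J1
bond 1 stroke at J1
bond 2 stroke at J1
bond 3 stroke at J1
bond 4 stroke at I1

b0 |J1  (Se1 fixes effort; stroke away)
b2 |J1  (source Se2 imposes e)
b1 |J1  (C1: C, integral causality)
b4 |I1  (prefer integral on I1)
b3 |J1  (J1 flow already set via bond 4)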